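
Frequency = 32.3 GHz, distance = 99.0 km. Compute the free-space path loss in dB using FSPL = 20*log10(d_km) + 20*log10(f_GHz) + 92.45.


20*log10(99.0) = 39.91
20*log10(32.3) = 30.18
FSPL = 162.5 dB

162.5 dB


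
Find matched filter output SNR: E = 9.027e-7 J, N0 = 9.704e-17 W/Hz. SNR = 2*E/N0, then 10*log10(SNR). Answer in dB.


SNR_lin = 2 * 9.027e-7 / 9.704e-17 = 1.86e10
SNR_dB = 10*log10(1.86e10) = 102.7 dB

102.7 dB


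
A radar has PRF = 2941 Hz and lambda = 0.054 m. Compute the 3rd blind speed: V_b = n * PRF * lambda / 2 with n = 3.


V_blind = 3 * 2941 * 0.054 / 2 = 238.2 m/s

238.2 m/s


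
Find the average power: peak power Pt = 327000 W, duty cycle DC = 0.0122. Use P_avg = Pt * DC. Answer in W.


P_avg = 327000 * 0.0122 = 3989.4 W

3989.4 W


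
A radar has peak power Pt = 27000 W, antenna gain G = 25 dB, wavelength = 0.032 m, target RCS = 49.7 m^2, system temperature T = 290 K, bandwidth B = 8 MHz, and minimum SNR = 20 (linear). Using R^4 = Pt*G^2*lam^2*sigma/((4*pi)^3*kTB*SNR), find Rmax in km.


G_lin = 10^(25/10) = 316.227766
R^4 = 27000 * 316.227766^2 * 0.032^2 * 49.7 / ((4*pi)^3 * 1.38e-23 * 290 * 8000000.0 * 20)
R^4 = 1.08142e17 m^4
R_max = (1.08142e17)^(1/4) = 18134.2 m = 18.1 km

18.1 km


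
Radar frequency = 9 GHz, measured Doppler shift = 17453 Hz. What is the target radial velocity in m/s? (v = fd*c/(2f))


v = 17453 * 3e8 / (2 * 9000000000.0) = 290.9 m/s

290.9 m/s


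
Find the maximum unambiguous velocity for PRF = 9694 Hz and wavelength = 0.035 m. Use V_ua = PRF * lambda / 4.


V_ua = 9694 * 0.035 / 4 = 84.8 m/s

84.8 m/s


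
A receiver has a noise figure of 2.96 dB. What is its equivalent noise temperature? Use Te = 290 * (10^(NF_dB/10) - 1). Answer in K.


NF_lin = 10^(2.96/10) = 1.97697
Te = 290 * (1.97697 - 1) = 283.3 K

283.3 K


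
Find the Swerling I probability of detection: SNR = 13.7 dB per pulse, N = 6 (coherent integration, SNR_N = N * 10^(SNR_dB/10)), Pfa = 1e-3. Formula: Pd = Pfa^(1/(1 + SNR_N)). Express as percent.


SNR_lin = 10^(13.7/10) = 23.44229
SNR_N = 6 * 23.44229 = 140.65374
1/(1 + SNR_N) = 1/141.65374 = 0.0070595
Pd = (1e-3)^0.0070595 = 0.9524
Pd = 95.2%

95.2%


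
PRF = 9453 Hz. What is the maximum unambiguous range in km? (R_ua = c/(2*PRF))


R_ua = 3e8 / (2 * 9453) = 15868.0 m = 15.9 km

15.9 km


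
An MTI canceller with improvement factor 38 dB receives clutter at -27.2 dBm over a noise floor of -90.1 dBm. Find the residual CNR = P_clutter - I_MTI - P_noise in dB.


CNR = -27.2 - 38 - (-90.1) = 24.9 dB

24.9 dB


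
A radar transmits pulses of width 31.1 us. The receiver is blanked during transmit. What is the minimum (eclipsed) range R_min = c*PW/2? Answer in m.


R_min = 3e8 * 31.1e-6 / 2 = 4665.0 m

4665.0 m


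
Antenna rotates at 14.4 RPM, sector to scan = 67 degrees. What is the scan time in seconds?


t = 67 / (14.4 * 360) * 60 = 0.78 s

0.78 s


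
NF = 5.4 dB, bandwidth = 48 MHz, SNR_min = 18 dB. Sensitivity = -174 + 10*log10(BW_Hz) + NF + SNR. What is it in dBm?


10*log10(48000000.0) = 76.81
S = -174 + 76.81 + 5.4 + 18 = -73.8 dBm

-73.8 dBm


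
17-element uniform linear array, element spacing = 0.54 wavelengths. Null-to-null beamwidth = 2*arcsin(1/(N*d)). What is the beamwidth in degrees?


1/(N*d) = 1/(17*0.54) = 0.108932
BW = 2*arcsin(0.108932) = 12.5 degrees

12.5 degrees


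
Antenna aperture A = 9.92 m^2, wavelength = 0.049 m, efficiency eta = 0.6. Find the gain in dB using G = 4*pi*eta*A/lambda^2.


G_linear = 4*pi*0.6*9.92/0.049^2 = 31151.62
G_dB = 10*log10(31151.62) = 44.9 dB

44.9 dB


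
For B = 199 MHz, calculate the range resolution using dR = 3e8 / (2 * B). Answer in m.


dR = 3e8 / (2 * 199000000.0) = 0.75 m

0.75 m


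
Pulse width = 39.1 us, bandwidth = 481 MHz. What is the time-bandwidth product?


TBP = 39.1 * 481 = 18807.1

18807.1


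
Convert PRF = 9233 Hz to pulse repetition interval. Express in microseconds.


PRI = 1/9233 = 0.0001083072 s = 108.3 us

108.3 us


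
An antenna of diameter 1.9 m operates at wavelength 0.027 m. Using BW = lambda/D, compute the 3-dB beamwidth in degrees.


BW_rad = 0.027 / 1.9 = 0.014211
BW_deg = 0.81 degrees

0.81 degrees


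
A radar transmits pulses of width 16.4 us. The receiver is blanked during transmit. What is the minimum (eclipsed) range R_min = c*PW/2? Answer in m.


R_min = 3e8 * 16.4e-6 / 2 = 2460.0 m

2460.0 m


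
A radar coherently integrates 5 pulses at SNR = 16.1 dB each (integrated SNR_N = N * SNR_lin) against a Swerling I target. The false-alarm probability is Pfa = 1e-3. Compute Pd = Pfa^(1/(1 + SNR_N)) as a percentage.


SNR_lin = 10^(16.1/10) = 40.73803
SNR_N = 5 * 40.73803 = 203.69015
1/(1 + SNR_N) = 1/204.69015 = 0.0048854
Pd = (1e-3)^0.0048854 = 0.96682
Pd = 96.7%

96.7%


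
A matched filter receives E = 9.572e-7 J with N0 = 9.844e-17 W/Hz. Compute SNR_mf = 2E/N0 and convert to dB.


SNR_lin = 2 * 9.572e-7 / 9.844e-17 = 1.945e10
SNR_dB = 10*log10(1.945e10) = 102.9 dB

102.9 dB


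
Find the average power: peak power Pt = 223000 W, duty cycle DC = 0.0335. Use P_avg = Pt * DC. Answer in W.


P_avg = 223000 * 0.0335 = 7470.5 W

7470.5 W


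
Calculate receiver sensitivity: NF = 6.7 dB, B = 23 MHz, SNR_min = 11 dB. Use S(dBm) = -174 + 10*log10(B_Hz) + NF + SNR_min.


10*log10(23000000.0) = 73.62
S = -174 + 73.62 + 6.7 + 11 = -82.7 dBm

-82.7 dBm


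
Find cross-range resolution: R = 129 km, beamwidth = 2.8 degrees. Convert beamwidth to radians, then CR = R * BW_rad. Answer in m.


BW_rad = 0.048869219
CR = 129000 * 0.048869219 = 6304.1 m

6304.1 m


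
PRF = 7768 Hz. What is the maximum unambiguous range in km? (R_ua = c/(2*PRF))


R_ua = 3e8 / (2 * 7768) = 19310.0 m = 19.3 km

19.3 km


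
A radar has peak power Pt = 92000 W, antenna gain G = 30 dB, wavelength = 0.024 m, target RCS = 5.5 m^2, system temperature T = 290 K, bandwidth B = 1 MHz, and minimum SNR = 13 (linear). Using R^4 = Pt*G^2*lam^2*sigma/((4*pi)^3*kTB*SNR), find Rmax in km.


G_lin = 10^(30/10) = 1000.0
R^4 = 92000 * 1000.0^2 * 0.024^2 * 5.5 / ((4*pi)^3 * 1.38e-23 * 290 * 1000000.0 * 13)
R^4 = 2.82308e18 m^4
R_max = (2.82308e18)^(1/4) = 40990.3 m = 41.0 km

41.0 km


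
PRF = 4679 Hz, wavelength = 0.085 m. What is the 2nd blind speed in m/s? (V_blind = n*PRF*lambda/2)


V_blind = 2 * 4679 * 0.085 / 2 = 397.7 m/s

397.7 m/s


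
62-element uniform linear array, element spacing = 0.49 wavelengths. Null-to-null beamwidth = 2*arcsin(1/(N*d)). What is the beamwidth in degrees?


1/(N*d) = 1/(62*0.49) = 0.032916
BW = 2*arcsin(0.032916) = 3.8 degrees

3.8 degrees


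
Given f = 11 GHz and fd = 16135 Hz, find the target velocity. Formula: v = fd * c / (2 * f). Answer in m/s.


v = 16135 * 3e8 / (2 * 11000000000.0) = 220.0 m/s

220.0 m/s


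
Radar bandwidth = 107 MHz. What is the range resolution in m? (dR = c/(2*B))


dR = 3e8 / (2 * 107000000.0) = 1.4 m

1.4 m


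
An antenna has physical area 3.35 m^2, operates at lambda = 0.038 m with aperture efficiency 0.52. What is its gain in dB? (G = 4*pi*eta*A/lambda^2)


G_linear = 4*pi*0.52*3.35/0.038^2 = 15159.71
G_dB = 10*log10(15159.71) = 41.8 dB

41.8 dB


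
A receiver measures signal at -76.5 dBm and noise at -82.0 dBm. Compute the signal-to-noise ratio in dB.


SNR = -76.5 - (-82.0) = 5.5 dB

5.5 dB


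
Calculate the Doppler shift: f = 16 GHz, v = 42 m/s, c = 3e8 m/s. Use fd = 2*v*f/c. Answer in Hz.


fd = 2 * 42 * 16000000000.0 / 3e8 = 4480.0 Hz

4480.0 Hz


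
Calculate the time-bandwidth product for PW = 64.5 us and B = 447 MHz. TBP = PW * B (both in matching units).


TBP = 64.5 * 447 = 28831.5

28831.5


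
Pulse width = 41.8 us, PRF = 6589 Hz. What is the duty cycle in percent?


DC = 41.8e-6 * 6589 * 100 = 27.54%

27.54%


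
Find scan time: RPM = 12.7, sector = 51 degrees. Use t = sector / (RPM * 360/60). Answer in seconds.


t = 51 / (12.7 * 360) * 60 = 0.67 s

0.67 s


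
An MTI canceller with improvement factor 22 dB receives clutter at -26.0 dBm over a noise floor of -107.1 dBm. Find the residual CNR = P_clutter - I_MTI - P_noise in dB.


CNR = -26.0 - 22 - (-107.1) = 59.1 dB

59.1 dB


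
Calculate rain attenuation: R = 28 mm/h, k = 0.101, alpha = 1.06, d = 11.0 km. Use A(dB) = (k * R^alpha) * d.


gamma = 0.101 * 28^1.06 = 3.453893 dB/km
A = 3.453893 * 11.0 = 37.99 dB

37.99 dB


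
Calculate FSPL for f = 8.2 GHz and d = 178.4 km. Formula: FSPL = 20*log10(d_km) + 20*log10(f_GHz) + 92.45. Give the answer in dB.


20*log10(178.4) = 45.03
20*log10(8.2) = 18.28
FSPL = 155.8 dB

155.8 dB


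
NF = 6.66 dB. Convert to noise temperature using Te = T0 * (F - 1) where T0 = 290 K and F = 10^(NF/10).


NF_lin = 10^(6.66/10) = 4.634469
Te = 290 * (4.634469 - 1) = 1054.0 K

1054.0 K


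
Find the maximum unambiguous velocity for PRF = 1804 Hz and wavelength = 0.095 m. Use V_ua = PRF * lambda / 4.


V_ua = 1804 * 0.095 / 4 = 42.8 m/s

42.8 m/s


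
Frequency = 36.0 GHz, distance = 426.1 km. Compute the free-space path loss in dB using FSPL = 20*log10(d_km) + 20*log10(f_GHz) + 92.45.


20*log10(426.1) = 52.59
20*log10(36.0) = 31.13
FSPL = 176.2 dB

176.2 dB


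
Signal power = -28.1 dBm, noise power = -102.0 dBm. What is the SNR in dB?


SNR = -28.1 - (-102.0) = 73.9 dB

73.9 dB


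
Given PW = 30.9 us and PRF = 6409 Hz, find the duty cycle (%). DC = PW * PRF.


DC = 30.9e-6 * 6409 * 100 = 19.8%

19.8%


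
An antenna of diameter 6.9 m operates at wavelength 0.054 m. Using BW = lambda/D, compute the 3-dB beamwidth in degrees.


BW_rad = 0.054 / 6.9 = 0.007826
BW_deg = 0.45 degrees

0.45 degrees


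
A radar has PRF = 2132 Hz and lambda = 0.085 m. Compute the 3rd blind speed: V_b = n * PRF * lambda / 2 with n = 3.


V_blind = 3 * 2132 * 0.085 / 2 = 271.8 m/s

271.8 m/s


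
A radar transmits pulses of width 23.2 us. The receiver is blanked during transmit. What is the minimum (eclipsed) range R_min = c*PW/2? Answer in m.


R_min = 3e8 * 23.2e-6 / 2 = 3480.0 m

3480.0 m


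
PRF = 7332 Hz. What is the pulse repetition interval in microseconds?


PRI = 1/7332 = 0.0001363884 s = 136.4 us

136.4 us


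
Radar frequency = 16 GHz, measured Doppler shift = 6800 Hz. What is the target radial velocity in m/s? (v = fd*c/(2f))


v = 6800 * 3e8 / (2 * 16000000000.0) = 63.8 m/s

63.8 m/s


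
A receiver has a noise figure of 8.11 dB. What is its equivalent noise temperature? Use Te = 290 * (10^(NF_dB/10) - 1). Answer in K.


NF_lin = 10^(8.11/10) = 6.471426
Te = 290 * (6.471426 - 1) = 1586.7 K

1586.7 K


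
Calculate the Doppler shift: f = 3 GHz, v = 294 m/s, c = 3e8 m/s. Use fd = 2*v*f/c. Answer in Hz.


fd = 2 * 294 * 3000000000.0 / 3e8 = 5880.0 Hz

5880.0 Hz


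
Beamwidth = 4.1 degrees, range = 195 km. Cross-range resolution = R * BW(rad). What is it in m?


BW_rad = 0.071558499
CR = 195000 * 0.071558499 = 13953.9 m

13953.9 m


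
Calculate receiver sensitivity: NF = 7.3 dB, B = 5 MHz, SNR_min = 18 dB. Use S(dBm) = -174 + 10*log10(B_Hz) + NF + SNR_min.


10*log10(5000000.0) = 66.99
S = -174 + 66.99 + 7.3 + 18 = -81.7 dBm

-81.7 dBm


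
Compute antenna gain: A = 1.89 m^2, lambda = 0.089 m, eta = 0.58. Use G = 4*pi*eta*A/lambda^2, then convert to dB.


G_linear = 4*pi*0.58*1.89/0.089^2 = 1739.08
G_dB = 10*log10(1739.08) = 32.4 dB

32.4 dB


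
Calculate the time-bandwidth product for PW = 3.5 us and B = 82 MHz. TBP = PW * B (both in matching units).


TBP = 3.5 * 82 = 287.0

287.0


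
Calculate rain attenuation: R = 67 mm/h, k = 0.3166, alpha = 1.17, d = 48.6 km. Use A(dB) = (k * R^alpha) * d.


gamma = 0.3166 * 67^1.17 = 43.352928 dB/km
A = 43.352928 * 48.6 = 2106.95 dB

2106.95 dB


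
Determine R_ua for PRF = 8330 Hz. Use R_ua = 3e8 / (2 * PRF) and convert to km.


R_ua = 3e8 / (2 * 8330) = 18007.2 m = 18.0 km

18.0 km


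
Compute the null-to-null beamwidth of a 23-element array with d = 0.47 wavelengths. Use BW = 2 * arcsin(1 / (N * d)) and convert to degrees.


1/(N*d) = 1/(23*0.47) = 0.092507
BW = 2*arcsin(0.092507) = 10.6 degrees

10.6 degrees


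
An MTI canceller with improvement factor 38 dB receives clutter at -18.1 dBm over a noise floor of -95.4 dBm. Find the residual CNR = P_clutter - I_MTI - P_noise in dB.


CNR = -18.1 - 38 - (-95.4) = 39.3 dB

39.3 dB


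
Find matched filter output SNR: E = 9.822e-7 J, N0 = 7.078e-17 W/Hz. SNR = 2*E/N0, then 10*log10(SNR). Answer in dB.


SNR_lin = 2 * 9.822e-7 / 7.078e-17 = 2.775e10
SNR_dB = 10*log10(2.775e10) = 104.4 dB

104.4 dB


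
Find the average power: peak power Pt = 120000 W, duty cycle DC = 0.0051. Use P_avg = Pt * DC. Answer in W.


P_avg = 120000 * 0.0051 = 612.0 W

612.0 W


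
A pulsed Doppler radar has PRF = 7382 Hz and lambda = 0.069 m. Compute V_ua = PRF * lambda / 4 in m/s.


V_ua = 7382 * 0.069 / 4 = 127.3 m/s

127.3 m/s


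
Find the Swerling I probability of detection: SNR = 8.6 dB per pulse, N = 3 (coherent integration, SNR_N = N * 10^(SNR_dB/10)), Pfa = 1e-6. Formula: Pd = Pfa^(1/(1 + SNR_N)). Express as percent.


SNR_lin = 10^(8.6/10) = 7.24436
SNR_N = 3 * 7.24436 = 21.73308
1/(1 + SNR_N) = 1/22.73308 = 0.0439888
Pd = (1e-6)^0.0439888 = 0.54459
Pd = 54.5%

54.5%


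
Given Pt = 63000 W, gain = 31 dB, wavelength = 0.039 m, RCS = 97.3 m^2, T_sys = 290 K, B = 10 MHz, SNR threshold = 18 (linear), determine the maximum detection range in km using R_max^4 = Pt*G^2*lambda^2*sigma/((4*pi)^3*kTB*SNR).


G_lin = 10^(31/10) = 1258.925412
R^4 = 63000 * 1258.925412^2 * 0.039^2 * 97.3 / ((4*pi)^3 * 1.38e-23 * 290 * 10000000.0 * 18)
R^4 = 1.03372e19 m^4
R_max = (1.03372e19)^(1/4) = 56702.3 m = 56.7 km

56.7 km


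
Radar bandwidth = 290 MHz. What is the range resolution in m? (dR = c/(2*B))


dR = 3e8 / (2 * 290000000.0) = 0.52 m

0.52 m


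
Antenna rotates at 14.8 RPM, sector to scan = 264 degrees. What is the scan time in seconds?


t = 264 / (14.8 * 360) * 60 = 2.97 s

2.97 s


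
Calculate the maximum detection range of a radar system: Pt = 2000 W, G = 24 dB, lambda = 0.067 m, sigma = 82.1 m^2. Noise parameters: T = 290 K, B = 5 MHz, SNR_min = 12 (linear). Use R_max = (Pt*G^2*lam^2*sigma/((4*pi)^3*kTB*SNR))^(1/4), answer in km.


G_lin = 10^(24/10) = 251.188643
R^4 = 2000 * 251.188643^2 * 0.067^2 * 82.1 / ((4*pi)^3 * 1.38e-23 * 290 * 5000000.0 * 12)
R^4 = 9.76034e16 m^4
R_max = (9.76034e16)^(1/4) = 17675.3 m = 17.7 km

17.7 km


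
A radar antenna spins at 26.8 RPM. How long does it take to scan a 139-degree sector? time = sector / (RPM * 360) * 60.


t = 139 / (26.8 * 360) * 60 = 0.86 s

0.86 s


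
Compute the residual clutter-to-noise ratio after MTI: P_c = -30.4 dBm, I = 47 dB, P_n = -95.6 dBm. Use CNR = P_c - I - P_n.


CNR = -30.4 - 47 - (-95.6) = 18.2 dB

18.2 dB


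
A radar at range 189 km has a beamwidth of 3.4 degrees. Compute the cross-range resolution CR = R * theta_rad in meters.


BW_rad = 0.059341195
CR = 189000 * 0.059341195 = 11215.5 m

11215.5 m


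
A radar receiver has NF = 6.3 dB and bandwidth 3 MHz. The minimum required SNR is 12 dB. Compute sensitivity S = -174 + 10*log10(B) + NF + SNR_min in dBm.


10*log10(3000000.0) = 64.77
S = -174 + 64.77 + 6.3 + 12 = -90.9 dBm

-90.9 dBm


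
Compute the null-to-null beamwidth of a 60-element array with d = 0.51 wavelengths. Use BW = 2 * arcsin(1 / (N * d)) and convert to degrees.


1/(N*d) = 1/(60*0.51) = 0.03268
BW = 2*arcsin(0.03268) = 3.7 degrees

3.7 degrees


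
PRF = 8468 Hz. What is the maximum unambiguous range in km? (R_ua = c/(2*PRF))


R_ua = 3e8 / (2 * 8468) = 17713.7 m = 17.7 km

17.7 km


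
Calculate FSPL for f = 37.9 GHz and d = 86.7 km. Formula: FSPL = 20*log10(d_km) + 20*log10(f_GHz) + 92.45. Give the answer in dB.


20*log10(86.7) = 38.76
20*log10(37.9) = 31.57
FSPL = 162.8 dB

162.8 dB


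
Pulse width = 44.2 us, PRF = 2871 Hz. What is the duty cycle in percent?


DC = 44.2e-6 * 2871 * 100 = 12.69%

12.69%


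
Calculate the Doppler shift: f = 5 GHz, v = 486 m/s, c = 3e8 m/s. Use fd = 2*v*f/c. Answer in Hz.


fd = 2 * 486 * 5000000000.0 / 3e8 = 16200.0 Hz

16200.0 Hz


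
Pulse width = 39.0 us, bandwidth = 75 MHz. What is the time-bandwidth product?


TBP = 39.0 * 75 = 2925.0

2925.0


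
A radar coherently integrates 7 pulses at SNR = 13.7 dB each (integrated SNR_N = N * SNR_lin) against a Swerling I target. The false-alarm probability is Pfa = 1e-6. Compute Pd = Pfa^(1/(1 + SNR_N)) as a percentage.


SNR_lin = 10^(13.7/10) = 23.44229
SNR_N = 7 * 23.44229 = 164.09603
1/(1 + SNR_N) = 1/165.09603 = 0.0060571
Pd = (1e-6)^0.0060571 = 0.91972
Pd = 92.0%

92.0%


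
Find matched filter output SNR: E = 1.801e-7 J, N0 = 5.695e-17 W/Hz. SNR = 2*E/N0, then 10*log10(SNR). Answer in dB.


SNR_lin = 2 * 1.801e-7 / 5.695e-17 = 6.325e9
SNR_dB = 10*log10(6.325e9) = 98.0 dB

98.0 dB


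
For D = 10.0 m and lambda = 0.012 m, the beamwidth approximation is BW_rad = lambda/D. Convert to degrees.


BW_rad = 0.012 / 10.0 = 0.0012
BW_deg = 0.07 degrees

0.07 degrees


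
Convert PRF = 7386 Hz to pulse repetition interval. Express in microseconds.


PRI = 1/7386 = 0.0001353913 s = 135.4 us

135.4 us


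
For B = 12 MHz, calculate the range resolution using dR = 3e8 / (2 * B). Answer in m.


dR = 3e8 / (2 * 12000000.0) = 12.5 m

12.5 m


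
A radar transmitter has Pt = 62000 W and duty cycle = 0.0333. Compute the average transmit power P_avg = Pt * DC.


P_avg = 62000 * 0.0333 = 2064.6 W

2064.6 W


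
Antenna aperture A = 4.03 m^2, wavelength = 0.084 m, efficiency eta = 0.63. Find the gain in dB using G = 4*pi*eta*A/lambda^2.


G_linear = 4*pi*0.63*4.03/0.084^2 = 4521.65
G_dB = 10*log10(4521.65) = 36.6 dB

36.6 dB


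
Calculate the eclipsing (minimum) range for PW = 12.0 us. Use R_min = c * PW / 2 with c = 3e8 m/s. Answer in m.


R_min = 3e8 * 12.0e-6 / 2 = 1800.0 m

1800.0 m


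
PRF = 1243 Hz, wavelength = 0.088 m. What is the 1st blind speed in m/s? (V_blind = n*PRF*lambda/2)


V_blind = 1 * 1243 * 0.088 / 2 = 54.7 m/s

54.7 m/s


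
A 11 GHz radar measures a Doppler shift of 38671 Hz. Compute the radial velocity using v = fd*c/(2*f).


v = 38671 * 3e8 / (2 * 11000000000.0) = 527.3 m/s

527.3 m/s


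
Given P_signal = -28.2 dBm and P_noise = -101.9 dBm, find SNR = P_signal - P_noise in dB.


SNR = -28.2 - (-101.9) = 73.7 dB

73.7 dB


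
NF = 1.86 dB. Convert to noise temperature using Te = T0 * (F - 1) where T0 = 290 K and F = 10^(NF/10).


NF_lin = 10^(1.86/10) = 1.534617
Te = 290 * (1.534617 - 1) = 155.0 K

155.0 K


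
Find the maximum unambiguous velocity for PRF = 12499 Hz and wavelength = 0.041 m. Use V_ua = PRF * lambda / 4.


V_ua = 12499 * 0.041 / 4 = 128.1 m/s

128.1 m/s


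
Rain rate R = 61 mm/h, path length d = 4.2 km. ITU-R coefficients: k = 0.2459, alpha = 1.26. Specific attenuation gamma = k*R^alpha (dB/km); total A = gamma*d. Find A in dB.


gamma = 0.2459 * 61^1.26 = 43.679144 dB/km
A = 43.679144 * 4.2 = 183.45 dB

183.45 dB


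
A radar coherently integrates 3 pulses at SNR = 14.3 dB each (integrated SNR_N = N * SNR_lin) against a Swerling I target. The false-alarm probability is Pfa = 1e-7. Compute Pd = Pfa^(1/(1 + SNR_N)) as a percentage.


SNR_lin = 10^(14.3/10) = 26.91535
SNR_N = 3 * 26.91535 = 80.74605
1/(1 + SNR_N) = 1/81.74605 = 0.012233
Pd = (1e-7)^0.012233 = 0.82105
Pd = 82.1%

82.1%


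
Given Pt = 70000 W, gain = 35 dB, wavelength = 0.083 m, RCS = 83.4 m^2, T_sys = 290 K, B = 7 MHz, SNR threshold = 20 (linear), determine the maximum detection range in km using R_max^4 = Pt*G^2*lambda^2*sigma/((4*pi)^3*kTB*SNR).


G_lin = 10^(35/10) = 3162.27766
R^4 = 70000 * 3162.27766^2 * 0.083^2 * 83.4 / ((4*pi)^3 * 1.38e-23 * 290 * 7000000.0 * 20)
R^4 = 3.61731e20 m^4
R_max = (3.61731e20)^(1/4) = 137910.2 m = 137.9 km

137.9 km


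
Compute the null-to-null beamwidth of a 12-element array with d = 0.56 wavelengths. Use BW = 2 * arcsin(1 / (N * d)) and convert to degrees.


1/(N*d) = 1/(12*0.56) = 0.14881
BW = 2*arcsin(0.14881) = 17.1 degrees

17.1 degrees


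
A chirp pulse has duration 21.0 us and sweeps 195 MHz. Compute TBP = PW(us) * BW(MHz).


TBP = 21.0 * 195 = 4095.0

4095.0


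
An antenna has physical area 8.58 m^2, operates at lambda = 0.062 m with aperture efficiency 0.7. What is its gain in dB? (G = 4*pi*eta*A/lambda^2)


G_linear = 4*pi*0.7*8.58/0.062^2 = 19634.14
G_dB = 10*log10(19634.14) = 42.9 dB

42.9 dB


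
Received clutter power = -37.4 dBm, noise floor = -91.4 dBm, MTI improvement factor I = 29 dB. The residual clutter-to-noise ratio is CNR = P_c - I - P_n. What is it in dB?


CNR = -37.4 - 29 - (-91.4) = 25.0 dB

25.0 dB


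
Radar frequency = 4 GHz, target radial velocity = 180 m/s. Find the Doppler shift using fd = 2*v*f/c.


fd = 2 * 180 * 4000000000.0 / 3e8 = 4800.0 Hz

4800.0 Hz


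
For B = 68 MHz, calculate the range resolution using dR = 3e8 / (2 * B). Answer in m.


dR = 3e8 / (2 * 68000000.0) = 2.21 m

2.21 m


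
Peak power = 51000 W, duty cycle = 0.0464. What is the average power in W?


P_avg = 51000 * 0.0464 = 2366.4 W

2366.4 W


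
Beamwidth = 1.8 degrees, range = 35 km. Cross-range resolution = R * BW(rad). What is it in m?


BW_rad = 0.031415927
CR = 35000 * 0.031415927 = 1099.6 m

1099.6 m


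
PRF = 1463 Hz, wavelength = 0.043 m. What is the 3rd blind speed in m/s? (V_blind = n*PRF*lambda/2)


V_blind = 3 * 1463 * 0.043 / 2 = 94.4 m/s

94.4 m/s


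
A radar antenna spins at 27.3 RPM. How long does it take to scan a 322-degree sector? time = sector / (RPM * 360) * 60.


t = 322 / (27.3 * 360) * 60 = 1.97 s

1.97 s


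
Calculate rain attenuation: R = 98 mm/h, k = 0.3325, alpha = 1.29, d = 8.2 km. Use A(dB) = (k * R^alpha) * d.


gamma = 0.3325 * 98^1.29 = 123.161023 dB/km
A = 123.161023 * 8.2 = 1009.92 dB

1009.92 dB


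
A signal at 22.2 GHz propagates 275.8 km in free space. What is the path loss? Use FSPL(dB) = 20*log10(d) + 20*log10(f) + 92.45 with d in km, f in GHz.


20*log10(275.8) = 48.81
20*log10(22.2) = 26.93
FSPL = 168.2 dB

168.2 dB


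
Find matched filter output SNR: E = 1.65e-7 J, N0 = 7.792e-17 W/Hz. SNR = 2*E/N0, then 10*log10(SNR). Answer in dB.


SNR_lin = 2 * 1.65e-7 / 7.792e-17 = 4.235e9
SNR_dB = 10*log10(4.235e9) = 96.3 dB

96.3 dB


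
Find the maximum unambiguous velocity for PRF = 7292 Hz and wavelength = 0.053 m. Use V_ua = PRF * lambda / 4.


V_ua = 7292 * 0.053 / 4 = 96.6 m/s

96.6 m/s


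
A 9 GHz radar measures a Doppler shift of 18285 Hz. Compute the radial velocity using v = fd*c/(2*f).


v = 18285 * 3e8 / (2 * 9000000000.0) = 304.8 m/s

304.8 m/s


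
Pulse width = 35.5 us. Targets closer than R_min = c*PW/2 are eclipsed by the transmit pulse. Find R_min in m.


R_min = 3e8 * 35.5e-6 / 2 = 5325.0 m

5325.0 m


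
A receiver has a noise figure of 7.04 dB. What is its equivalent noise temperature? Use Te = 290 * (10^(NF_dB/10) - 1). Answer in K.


NF_lin = 10^(7.04/10) = 5.058247
Te = 290 * (5.058247 - 1) = 1176.9 K

1176.9 K


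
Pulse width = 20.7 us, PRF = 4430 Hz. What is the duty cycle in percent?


DC = 20.7e-6 * 4430 * 100 = 9.17%

9.17%


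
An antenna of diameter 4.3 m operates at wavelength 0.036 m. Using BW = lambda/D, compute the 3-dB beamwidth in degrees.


BW_rad = 0.036 / 4.3 = 0.008372
BW_deg = 0.48 degrees

0.48 degrees


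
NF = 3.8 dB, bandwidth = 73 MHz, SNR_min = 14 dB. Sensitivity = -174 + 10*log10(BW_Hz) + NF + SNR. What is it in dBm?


10*log10(73000000.0) = 78.63
S = -174 + 78.63 + 3.8 + 14 = -77.6 dBm

-77.6 dBm


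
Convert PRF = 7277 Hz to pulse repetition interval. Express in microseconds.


PRI = 1/7277 = 0.0001374193 s = 137.4 us

137.4 us


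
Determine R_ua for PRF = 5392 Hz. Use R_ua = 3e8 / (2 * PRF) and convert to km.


R_ua = 3e8 / (2 * 5392) = 27819.0 m = 27.8 km

27.8 km


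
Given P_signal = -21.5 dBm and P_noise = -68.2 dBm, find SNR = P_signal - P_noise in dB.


SNR = -21.5 - (-68.2) = 46.7 dB

46.7 dB


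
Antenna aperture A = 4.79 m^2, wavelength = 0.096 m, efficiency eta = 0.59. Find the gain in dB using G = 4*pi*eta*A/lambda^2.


G_linear = 4*pi*0.59*4.79/0.096^2 = 3853.5
G_dB = 10*log10(3853.5) = 35.9 dB

35.9 dB


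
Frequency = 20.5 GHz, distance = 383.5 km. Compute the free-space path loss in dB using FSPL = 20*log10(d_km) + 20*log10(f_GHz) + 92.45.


20*log10(383.5) = 51.68
20*log10(20.5) = 26.24
FSPL = 170.4 dB

170.4 dB


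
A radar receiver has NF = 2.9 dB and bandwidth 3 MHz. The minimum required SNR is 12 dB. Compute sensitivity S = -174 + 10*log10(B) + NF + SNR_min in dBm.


10*log10(3000000.0) = 64.77
S = -174 + 64.77 + 2.9 + 12 = -94.3 dBm

-94.3 dBm


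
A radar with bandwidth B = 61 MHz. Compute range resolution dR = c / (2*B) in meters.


dR = 3e8 / (2 * 61000000.0) = 2.46 m

2.46 m


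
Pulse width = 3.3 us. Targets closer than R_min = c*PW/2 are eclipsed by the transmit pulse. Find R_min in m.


R_min = 3e8 * 3.3e-6 / 2 = 495.0 m

495.0 m


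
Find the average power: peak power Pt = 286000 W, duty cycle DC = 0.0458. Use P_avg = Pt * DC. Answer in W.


P_avg = 286000 * 0.0458 = 13098.8 W

13098.8 W


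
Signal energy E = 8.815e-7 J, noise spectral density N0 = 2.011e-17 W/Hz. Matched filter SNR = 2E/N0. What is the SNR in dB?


SNR_lin = 2 * 8.815e-7 / 2.011e-17 = 8.767e10
SNR_dB = 10*log10(8.767e10) = 109.4 dB

109.4 dB


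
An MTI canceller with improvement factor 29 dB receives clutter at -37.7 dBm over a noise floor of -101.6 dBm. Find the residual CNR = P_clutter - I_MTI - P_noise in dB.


CNR = -37.7 - 29 - (-101.6) = 34.9 dB

34.9 dB


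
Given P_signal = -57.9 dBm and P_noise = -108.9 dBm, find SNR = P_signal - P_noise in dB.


SNR = -57.9 - (-108.9) = 51.0 dB

51.0 dB


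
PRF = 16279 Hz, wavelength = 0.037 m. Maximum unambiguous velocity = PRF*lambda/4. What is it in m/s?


V_ua = 16279 * 0.037 / 4 = 150.6 m/s

150.6 m/s


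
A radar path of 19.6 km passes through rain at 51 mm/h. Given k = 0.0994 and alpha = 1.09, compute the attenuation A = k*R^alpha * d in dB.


gamma = 0.0994 * 51^1.09 = 7.221674 dB/km
A = 7.221674 * 19.6 = 141.54 dB

141.54 dB


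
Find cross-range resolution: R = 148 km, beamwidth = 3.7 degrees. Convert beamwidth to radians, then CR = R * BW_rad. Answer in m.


BW_rad = 0.064577182
CR = 148000 * 0.064577182 = 9557.4 m

9557.4 m


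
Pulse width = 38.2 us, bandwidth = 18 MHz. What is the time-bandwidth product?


TBP = 38.2 * 18 = 687.6

687.6


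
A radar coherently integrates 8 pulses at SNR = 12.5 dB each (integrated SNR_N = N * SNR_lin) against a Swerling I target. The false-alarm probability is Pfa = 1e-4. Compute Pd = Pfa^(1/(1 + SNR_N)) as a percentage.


SNR_lin = 10^(12.5/10) = 17.78279
SNR_N = 8 * 17.78279 = 142.26232
1/(1 + SNR_N) = 1/143.26232 = 0.0069802
Pd = (1e-4)^0.0069802 = 0.93773
Pd = 93.8%

93.8%


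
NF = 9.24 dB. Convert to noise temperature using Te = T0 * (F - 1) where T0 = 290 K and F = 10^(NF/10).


NF_lin = 10^(9.24/10) = 8.3946
Te = 290 * (8.3946 - 1) = 2144.4 K

2144.4 K


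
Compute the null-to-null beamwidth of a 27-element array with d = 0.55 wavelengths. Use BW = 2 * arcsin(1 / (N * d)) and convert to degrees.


1/(N*d) = 1/(27*0.55) = 0.06734
BW = 2*arcsin(0.06734) = 7.7 degrees

7.7 degrees


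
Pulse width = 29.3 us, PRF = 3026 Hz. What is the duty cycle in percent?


DC = 29.3e-6 * 3026 * 100 = 8.87%

8.87%


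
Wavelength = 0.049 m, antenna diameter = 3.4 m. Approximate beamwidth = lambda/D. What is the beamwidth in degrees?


BW_rad = 0.049 / 3.4 = 0.014412
BW_deg = 0.83 degrees

0.83 degrees


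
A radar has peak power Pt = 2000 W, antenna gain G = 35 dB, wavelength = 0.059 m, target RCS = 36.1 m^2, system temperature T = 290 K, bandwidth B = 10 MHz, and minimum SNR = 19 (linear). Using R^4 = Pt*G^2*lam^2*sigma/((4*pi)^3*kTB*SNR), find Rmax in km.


G_lin = 10^(35/10) = 3162.27766
R^4 = 2000 * 3162.27766^2 * 0.059^2 * 36.1 / ((4*pi)^3 * 1.38e-23 * 290 * 10000000.0 * 19)
R^4 = 1.66564e18 m^4
R_max = (1.66564e18)^(1/4) = 35924.9 m = 35.9 km

35.9 km


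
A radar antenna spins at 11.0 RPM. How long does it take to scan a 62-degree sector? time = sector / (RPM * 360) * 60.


t = 62 / (11.0 * 360) * 60 = 0.94 s

0.94 s


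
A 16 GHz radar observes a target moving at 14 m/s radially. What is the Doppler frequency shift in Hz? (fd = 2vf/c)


fd = 2 * 14 * 16000000000.0 / 3e8 = 1493.3 Hz

1493.3 Hz


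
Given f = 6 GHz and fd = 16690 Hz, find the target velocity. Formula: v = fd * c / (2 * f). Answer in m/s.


v = 16690 * 3e8 / (2 * 6000000000.0) = 417.3 m/s

417.3 m/s


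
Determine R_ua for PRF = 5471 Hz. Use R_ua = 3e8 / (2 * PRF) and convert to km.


R_ua = 3e8 / (2 * 5471) = 27417.3 m = 27.4 km

27.4 km


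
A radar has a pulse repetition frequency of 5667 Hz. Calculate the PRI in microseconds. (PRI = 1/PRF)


PRI = 1/5667 = 0.0001764602 s = 176.5 us

176.5 us


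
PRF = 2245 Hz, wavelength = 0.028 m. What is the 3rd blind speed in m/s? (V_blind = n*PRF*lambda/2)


V_blind = 3 * 2245 * 0.028 / 2 = 94.3 m/s

94.3 m/s


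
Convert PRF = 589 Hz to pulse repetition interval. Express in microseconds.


PRI = 1/589 = 0.0016977929 s = 1697.8 us

1697.8 us


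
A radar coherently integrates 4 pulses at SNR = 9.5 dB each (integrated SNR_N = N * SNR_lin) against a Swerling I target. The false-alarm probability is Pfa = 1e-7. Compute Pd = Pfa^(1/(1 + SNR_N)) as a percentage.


SNR_lin = 10^(9.5/10) = 8.91251
SNR_N = 4 * 8.91251 = 35.65004
1/(1 + SNR_N) = 1/36.65004 = 0.0272851
Pd = (1e-7)^0.0272851 = 0.64418
Pd = 64.4%

64.4%


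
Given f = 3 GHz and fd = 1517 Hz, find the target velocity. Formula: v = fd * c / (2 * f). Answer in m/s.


v = 1517 * 3e8 / (2 * 3000000000.0) = 75.9 m/s

75.9 m/s


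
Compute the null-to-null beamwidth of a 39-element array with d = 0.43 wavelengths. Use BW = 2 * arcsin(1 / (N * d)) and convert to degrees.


1/(N*d) = 1/(39*0.43) = 0.05963
BW = 2*arcsin(0.05963) = 6.8 degrees

6.8 degrees


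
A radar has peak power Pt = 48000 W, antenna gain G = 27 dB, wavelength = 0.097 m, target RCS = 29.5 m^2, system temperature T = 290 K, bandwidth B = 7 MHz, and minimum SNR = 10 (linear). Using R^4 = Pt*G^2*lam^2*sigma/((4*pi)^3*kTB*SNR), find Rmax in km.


G_lin = 10^(27/10) = 501.187234
R^4 = 48000 * 501.187234^2 * 0.097^2 * 29.5 / ((4*pi)^3 * 1.38e-23 * 290 * 7000000.0 * 10)
R^4 = 6.02008e18 m^4
R_max = (6.02008e18)^(1/4) = 49533.7 m = 49.5 km

49.5 km


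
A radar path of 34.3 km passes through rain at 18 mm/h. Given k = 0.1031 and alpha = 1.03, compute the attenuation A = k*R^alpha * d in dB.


gamma = 0.1031 * 18^1.03 = 2.023901 dB/km
A = 2.023901 * 34.3 = 69.42 dB

69.42 dB


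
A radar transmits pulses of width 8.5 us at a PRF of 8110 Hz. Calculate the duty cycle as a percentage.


DC = 8.5e-6 * 8110 * 100 = 6.89%

6.89%


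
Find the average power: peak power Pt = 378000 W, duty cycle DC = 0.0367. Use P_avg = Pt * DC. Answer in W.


P_avg = 378000 * 0.0367 = 13872.6 W

13872.6 W


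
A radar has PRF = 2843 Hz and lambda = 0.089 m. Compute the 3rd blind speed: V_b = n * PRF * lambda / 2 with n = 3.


V_blind = 3 * 2843 * 0.089 / 2 = 379.5 m/s

379.5 m/s


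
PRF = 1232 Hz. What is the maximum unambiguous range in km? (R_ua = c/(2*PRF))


R_ua = 3e8 / (2 * 1232) = 121753.2 m = 121.8 km

121.8 km


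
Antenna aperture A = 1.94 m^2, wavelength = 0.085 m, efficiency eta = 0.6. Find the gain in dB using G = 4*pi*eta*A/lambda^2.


G_linear = 4*pi*0.6*1.94/0.085^2 = 2024.53
G_dB = 10*log10(2024.53) = 33.1 dB

33.1 dB


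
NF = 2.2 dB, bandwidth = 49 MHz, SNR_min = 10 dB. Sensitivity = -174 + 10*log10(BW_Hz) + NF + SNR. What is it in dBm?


10*log10(49000000.0) = 76.9
S = -174 + 76.9 + 2.2 + 10 = -84.9 dBm

-84.9 dBm


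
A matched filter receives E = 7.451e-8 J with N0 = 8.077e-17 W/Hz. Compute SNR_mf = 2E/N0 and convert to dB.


SNR_lin = 2 * 7.451e-8 / 8.077e-17 = 1.845e9
SNR_dB = 10*log10(1.845e9) = 92.7 dB

92.7 dB


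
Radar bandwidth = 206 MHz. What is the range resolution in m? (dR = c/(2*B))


dR = 3e8 / (2 * 206000000.0) = 0.73 m

0.73 m


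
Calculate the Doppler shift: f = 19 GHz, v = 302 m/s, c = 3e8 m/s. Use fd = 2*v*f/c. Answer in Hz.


fd = 2 * 302 * 19000000000.0 / 3e8 = 38253.3 Hz

38253.3 Hz


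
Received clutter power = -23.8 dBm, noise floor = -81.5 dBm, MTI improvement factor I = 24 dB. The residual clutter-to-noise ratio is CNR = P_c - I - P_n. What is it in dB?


CNR = -23.8 - 24 - (-81.5) = 33.7 dB

33.7 dB


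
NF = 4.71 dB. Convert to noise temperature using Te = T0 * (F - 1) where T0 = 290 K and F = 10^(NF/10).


NF_lin = 10^(4.71/10) = 2.958012
Te = 290 * (2.958012 - 1) = 567.8 K

567.8 K


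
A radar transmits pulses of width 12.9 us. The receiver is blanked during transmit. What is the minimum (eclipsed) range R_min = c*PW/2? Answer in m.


R_min = 3e8 * 12.9e-6 / 2 = 1935.0 m

1935.0 m


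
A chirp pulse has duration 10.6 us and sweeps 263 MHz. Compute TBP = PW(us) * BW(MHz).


TBP = 10.6 * 263 = 2787.8

2787.8


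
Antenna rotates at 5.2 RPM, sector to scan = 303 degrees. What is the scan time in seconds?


t = 303 / (5.2 * 360) * 60 = 9.71 s

9.71 s


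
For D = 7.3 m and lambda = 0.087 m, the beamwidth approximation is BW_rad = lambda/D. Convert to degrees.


BW_rad = 0.087 / 7.3 = 0.011918
BW_deg = 0.68 degrees

0.68 degrees


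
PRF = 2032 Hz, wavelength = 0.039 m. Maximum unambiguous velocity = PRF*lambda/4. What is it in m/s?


V_ua = 2032 * 0.039 / 4 = 19.8 m/s

19.8 m/s


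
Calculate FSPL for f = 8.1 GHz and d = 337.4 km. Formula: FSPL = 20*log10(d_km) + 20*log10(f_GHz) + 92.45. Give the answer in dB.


20*log10(337.4) = 50.56
20*log10(8.1) = 18.17
FSPL = 161.2 dB

161.2 dB


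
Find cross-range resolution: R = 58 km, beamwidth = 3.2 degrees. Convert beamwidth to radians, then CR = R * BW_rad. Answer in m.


BW_rad = 0.055850536
CR = 58000 * 0.055850536 = 3239.3 m

3239.3 m


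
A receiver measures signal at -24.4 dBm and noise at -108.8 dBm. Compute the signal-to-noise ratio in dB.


SNR = -24.4 - (-108.8) = 84.4 dB

84.4 dB


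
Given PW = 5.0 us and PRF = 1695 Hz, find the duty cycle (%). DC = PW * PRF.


DC = 5.0e-6 * 1695 * 100 = 0.85%

0.85%


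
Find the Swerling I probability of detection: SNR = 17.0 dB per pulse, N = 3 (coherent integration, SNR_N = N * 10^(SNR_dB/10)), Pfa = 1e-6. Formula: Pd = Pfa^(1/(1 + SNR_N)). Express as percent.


SNR_lin = 10^(17.0/10) = 50.11872
SNR_N = 3 * 50.11872 = 150.35616
1/(1 + SNR_N) = 1/151.35616 = 0.0066069
Pd = (1e-6)^0.0066069 = 0.91276
Pd = 91.3%

91.3%


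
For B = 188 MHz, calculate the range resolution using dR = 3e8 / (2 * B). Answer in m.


dR = 3e8 / (2 * 188000000.0) = 0.8 m

0.8 m


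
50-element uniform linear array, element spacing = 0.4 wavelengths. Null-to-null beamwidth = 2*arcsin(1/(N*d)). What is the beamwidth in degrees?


1/(N*d) = 1/(50*0.4) = 0.05
BW = 2*arcsin(0.05) = 5.7 degrees

5.7 degrees


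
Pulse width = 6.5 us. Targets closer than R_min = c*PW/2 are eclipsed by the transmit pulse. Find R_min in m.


R_min = 3e8 * 6.5e-6 / 2 = 975.0 m

975.0 m


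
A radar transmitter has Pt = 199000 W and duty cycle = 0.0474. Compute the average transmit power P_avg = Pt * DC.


P_avg = 199000 * 0.0474 = 9432.6 W

9432.6 W


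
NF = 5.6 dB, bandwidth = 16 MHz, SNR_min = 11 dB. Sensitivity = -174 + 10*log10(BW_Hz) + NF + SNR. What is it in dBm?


10*log10(16000000.0) = 72.04
S = -174 + 72.04 + 5.6 + 11 = -85.4 dBm

-85.4 dBm


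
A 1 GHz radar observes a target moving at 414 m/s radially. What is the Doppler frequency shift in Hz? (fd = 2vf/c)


fd = 2 * 414 * 1000000000.0 / 3e8 = 2760.0 Hz

2760.0 Hz


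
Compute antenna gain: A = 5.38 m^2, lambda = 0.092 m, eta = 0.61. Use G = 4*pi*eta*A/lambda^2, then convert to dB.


G_linear = 4*pi*0.61*5.38/0.092^2 = 4872.44
G_dB = 10*log10(4872.44) = 36.9 dB

36.9 dB


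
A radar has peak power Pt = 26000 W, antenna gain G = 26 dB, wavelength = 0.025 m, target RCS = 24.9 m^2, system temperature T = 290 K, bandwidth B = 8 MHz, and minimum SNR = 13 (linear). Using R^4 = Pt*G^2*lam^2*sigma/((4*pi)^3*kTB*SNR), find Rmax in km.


G_lin = 10^(26/10) = 398.107171
R^4 = 26000 * 398.107171^2 * 0.025^2 * 24.9 / ((4*pi)^3 * 1.38e-23 * 290 * 8000000.0 * 13)
R^4 = 7.76449e16 m^4
R_max = (7.76449e16)^(1/4) = 16692.8 m = 16.7 km

16.7 km


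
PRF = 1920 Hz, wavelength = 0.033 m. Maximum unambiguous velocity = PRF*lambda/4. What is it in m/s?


V_ua = 1920 * 0.033 / 4 = 15.8 m/s

15.8 m/s


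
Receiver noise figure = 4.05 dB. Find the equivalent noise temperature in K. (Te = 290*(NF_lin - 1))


NF_lin = 10^(4.05/10) = 2.540973
Te = 290 * (2.540973 - 1) = 446.9 K

446.9 K


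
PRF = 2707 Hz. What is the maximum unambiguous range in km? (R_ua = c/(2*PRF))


R_ua = 3e8 / (2 * 2707) = 55411.9 m = 55.4 km

55.4 km


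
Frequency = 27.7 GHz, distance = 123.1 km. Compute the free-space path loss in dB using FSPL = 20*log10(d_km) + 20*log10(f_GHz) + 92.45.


20*log10(123.1) = 41.81
20*log10(27.7) = 28.85
FSPL = 163.1 dB

163.1 dB


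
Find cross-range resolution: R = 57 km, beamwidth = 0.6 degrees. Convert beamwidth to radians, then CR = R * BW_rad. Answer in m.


BW_rad = 0.010471976
CR = 57000 * 0.010471976 = 596.9 m

596.9 m


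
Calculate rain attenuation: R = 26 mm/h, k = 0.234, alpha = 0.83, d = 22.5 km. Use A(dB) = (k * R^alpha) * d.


gamma = 0.234 * 26^0.83 = 3.496582 dB/km
A = 3.496582 * 22.5 = 78.67 dB

78.67 dB


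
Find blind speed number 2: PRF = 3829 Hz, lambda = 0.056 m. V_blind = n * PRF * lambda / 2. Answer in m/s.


V_blind = 2 * 3829 * 0.056 / 2 = 214.4 m/s

214.4 m/s


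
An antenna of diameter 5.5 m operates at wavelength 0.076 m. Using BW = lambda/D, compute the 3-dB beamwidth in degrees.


BW_rad = 0.076 / 5.5 = 0.013818
BW_deg = 0.79 degrees

0.79 degrees


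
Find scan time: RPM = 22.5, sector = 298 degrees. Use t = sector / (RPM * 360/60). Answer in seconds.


t = 298 / (22.5 * 360) * 60 = 2.21 s

2.21 s


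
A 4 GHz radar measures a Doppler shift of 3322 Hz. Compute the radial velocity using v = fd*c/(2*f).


v = 3322 * 3e8 / (2 * 4000000000.0) = 124.6 m/s

124.6 m/s


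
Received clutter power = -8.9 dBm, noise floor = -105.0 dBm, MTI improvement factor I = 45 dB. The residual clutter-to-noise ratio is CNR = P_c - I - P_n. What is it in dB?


CNR = -8.9 - 45 - (-105.0) = 51.1 dB

51.1 dB


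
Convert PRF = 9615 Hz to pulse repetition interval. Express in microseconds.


PRI = 1/9615 = 0.0001040042 s = 104.0 us

104.0 us


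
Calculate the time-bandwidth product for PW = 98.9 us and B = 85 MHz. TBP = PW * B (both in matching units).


TBP = 98.9 * 85 = 8406.5

8406.5


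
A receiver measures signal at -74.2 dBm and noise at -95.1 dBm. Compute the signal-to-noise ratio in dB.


SNR = -74.2 - (-95.1) = 20.9 dB

20.9 dB


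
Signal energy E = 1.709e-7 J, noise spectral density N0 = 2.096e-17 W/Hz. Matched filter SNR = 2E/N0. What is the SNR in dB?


SNR_lin = 2 * 1.709e-7 / 2.096e-17 = 1.631e10
SNR_dB = 10*log10(1.631e10) = 102.1 dB

102.1 dB


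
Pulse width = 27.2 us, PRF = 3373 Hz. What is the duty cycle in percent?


DC = 27.2e-6 * 3373 * 100 = 9.17%

9.17%
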